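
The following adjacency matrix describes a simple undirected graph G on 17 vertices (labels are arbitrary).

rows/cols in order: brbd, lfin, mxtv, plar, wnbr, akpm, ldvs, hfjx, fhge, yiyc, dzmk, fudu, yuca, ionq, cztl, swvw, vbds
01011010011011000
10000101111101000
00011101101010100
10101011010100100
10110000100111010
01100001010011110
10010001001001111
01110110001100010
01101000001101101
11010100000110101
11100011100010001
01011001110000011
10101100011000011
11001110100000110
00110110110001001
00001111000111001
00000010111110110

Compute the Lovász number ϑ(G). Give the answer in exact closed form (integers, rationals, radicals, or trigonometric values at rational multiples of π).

sqrt(17)

N(brbd) = {lfin, plar, wnbr, ldvs, yiyc, dzmk, yuca, ionq}, |N(brbd)| = 8.
N(yiyc) = {brbd, lfin, plar, akpm, fudu, yuca, cztl, vbds}, |N(yiyc)| = 8.
Vertex fhge has 8 neighbors: lfin, mxtv, wnbr, dzmk, fudu, ionq, cztl, vbds.
Vertex akpm has 8 neighbors: lfin, mxtv, hfjx, yiyc, yuca, ionq, cztl, swvw.
G on 17 vertices is 8-regular; strongly regular (17,8,3,4).
A has 3 distinct eigenvalues ≈ [8.0, 1.562, -2.562].
Lovász: ϑ = −17(-sqrt(17)/2 - 1/2)/(8+-(-sqrt(17)/2 - 1/2)) = sqrt(17).
ϑ(G) ≈ 4.123106.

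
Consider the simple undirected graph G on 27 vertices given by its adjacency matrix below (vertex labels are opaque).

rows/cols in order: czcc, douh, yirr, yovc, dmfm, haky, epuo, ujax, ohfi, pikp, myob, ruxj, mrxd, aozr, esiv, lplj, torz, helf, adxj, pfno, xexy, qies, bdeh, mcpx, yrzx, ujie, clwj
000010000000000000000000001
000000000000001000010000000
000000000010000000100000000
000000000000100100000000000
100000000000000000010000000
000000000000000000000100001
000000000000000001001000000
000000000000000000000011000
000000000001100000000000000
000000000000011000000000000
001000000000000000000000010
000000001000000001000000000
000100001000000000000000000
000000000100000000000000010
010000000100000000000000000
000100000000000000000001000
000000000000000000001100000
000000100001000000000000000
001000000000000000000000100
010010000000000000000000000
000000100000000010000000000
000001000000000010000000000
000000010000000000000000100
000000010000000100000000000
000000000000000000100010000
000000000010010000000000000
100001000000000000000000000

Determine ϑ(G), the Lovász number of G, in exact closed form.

27*cos(pi/27)/(cos(pi/27) + 1)

N(yrzx) = {adxj, bdeh}, |N(yrzx)| = 2.
deg(dmfm) = 2; N(dmfm) = {czcc, pfno}.
Vertex torz has 2 neighbors: xexy, qies.
Vertex douh has 2 neighbors: esiv, pfno.
deg(v) = 2 for all v (|V|=27); this is C_{27}, the 27-cycle.
The 14 distinct eigenvalues: [2.0, 1.946, 1.787, 1.532, 1.194, 0.792, 0.347, -0.116, -0.574, -1.0, -1.372, -1.671, -1.879, -1.986].
With N=27: ϑ(G) = 27·(-(-1)*2*cos(pi/27))/(2−(-2*cos(pi/27))) = 27*cos(pi/27)/(cos(pi/27) + 1).
Numerically 13.45420409.
Lovász sandwich 13 ≤ 27*cos(pi/27)/(cos(pi/27) + 1) ≤ 14: both strict.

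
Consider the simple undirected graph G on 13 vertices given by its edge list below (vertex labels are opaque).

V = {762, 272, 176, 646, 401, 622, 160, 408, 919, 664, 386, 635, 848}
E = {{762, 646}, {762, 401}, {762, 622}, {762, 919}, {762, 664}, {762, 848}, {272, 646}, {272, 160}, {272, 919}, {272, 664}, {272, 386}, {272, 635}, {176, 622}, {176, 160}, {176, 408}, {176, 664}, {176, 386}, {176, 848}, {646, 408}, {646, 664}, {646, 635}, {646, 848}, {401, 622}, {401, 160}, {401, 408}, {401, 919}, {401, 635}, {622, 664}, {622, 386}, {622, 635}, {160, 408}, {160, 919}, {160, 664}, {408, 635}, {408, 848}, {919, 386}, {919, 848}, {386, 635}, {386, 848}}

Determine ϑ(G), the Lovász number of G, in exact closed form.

sqrt(13)

deg(272) = 6; N(272) = {646, 160, 919, 664, 386, 635}.
deg(401) = 6; N(401) = {762, 622, 160, 408, 919, 635}.
N(176) = {622, 160, 408, 664, 386, 848}, |N(176)| = 6.
deg(762) = 6; N(762) = {646, 401, 622, 919, 664, 848}.
6-regular, N=13; SR(13,6,2,3) — a Paley graph.
The 3 distinct eigenvalues: [6.0, 1.303, -2.303].
Lovász: ϑ = −13(-sqrt(13)/2 - 1/2)/(6+-(-sqrt(13)/2 - 1/2)) = sqrt(13).
= 3.60555… (decimal).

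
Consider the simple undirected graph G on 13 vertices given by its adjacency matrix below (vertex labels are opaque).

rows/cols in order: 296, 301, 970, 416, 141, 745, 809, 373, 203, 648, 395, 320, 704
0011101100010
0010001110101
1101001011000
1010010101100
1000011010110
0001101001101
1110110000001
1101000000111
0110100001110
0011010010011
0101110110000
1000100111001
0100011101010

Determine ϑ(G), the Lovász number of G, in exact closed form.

deg(809) = 6; N(809) = {296, 301, 970, 141, 745, 704}.
N(301) = {970, 809, 373, 203, 395, 704}, |N(301)| = 6.
N(296) = {970, 416, 141, 809, 373, 320}, |N(296)| = 6.
N(416) = {296, 970, 745, 373, 648, 395}, |N(416)| = 6.
deg(v) = 6 for all v (|V|=13); strongly regular (13,6,2,3).
Distinct eigenvalues (to 3 d.p.): [6.0, 1.303, -2.303].
With N=13: ϑ(G) = 13·(-(-sqrt(13)/2 - 1/2))/(6−(-sqrt(13)/2 - 1/2)) = sqrt(13).
≈ 3.605551 (to 6 d.p.).

sqrt(13)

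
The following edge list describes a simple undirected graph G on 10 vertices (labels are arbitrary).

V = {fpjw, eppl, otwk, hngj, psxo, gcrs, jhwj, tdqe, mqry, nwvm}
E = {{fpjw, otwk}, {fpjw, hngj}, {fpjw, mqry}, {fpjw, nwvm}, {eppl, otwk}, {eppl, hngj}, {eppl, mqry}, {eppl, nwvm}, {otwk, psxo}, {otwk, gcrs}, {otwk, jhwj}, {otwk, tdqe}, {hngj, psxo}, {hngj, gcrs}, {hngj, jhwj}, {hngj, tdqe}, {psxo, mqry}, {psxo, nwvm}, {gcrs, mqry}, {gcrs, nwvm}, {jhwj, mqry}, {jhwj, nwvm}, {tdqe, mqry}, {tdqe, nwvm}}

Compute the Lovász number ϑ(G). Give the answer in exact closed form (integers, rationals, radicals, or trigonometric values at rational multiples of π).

deg(nwvm) = 6; N(nwvm) = {fpjw, eppl, psxo, gcrs, jhwj, tdqe}.
deg(jhwj) = 4; N(jhwj) = {otwk, hngj, mqry, nwvm}.
N(mqry) = {fpjw, eppl, psxo, gcrs, jhwj, tdqe}, |N(mqry)| = 6.
N(fpjw) = {otwk, hngj, mqry, nwvm}, |N(fpjw)| = 4.
Complete multipartite on [6, 4]: sandwich collapses at ϑ=6.
= 6.00000… (decimal).
Sandwich: α(G)=6 ≤ ϑ(G)=6 ≤ χ(Ḡ)=6 (collapsed).

6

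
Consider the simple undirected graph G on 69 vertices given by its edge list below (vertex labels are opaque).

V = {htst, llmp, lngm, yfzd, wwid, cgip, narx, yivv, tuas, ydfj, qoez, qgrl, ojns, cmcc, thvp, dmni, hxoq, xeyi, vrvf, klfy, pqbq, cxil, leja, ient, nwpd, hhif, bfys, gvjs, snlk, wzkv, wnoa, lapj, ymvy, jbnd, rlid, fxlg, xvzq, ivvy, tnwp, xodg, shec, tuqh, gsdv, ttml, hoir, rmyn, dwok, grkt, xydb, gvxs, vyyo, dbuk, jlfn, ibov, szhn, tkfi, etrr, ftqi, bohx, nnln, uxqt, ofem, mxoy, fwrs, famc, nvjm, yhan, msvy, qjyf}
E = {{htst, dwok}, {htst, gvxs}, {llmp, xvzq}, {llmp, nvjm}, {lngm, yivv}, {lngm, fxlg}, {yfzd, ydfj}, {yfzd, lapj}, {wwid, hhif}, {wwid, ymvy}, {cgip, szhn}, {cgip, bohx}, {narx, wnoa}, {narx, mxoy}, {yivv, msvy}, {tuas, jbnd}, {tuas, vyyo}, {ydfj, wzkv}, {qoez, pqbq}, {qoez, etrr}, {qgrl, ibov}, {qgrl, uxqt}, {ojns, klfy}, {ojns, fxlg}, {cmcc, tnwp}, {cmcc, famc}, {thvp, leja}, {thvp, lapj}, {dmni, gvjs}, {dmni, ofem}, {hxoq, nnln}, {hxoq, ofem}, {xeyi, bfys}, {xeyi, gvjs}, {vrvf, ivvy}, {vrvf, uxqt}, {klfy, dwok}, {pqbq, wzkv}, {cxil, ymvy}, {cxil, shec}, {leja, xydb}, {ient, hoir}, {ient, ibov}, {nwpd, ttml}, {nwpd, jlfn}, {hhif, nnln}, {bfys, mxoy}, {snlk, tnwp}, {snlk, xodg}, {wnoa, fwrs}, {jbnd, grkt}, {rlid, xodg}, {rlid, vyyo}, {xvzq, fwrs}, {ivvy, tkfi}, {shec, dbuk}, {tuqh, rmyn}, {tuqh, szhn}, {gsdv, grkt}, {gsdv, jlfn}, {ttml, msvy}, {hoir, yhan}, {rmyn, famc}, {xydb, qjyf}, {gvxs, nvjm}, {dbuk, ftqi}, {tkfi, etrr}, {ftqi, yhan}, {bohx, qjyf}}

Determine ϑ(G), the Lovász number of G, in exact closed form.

Vertex bohx has 2 neighbors: cgip, qjyf.
deg(snlk) = 2; N(snlk) = {tnwp, xodg}.
Vertex leja has 2 neighbors: thvp, xydb.
N(wnoa) = {narx, fwrs}, |N(wnoa)| = 2.
2-regular, N=69; connected 2-regular on 69 ⇒ C_{69}.
The 35 distinct eigenvalues: [2.0, 1.9917, 1.9669, 1.9258, 1.8688, 1.7963, 1.7088, 1.6073, 1.4924, 1.3651, 1.2265, 1.0778, 0.9201, 0.7548, 0.5833, 0.4069, 0.2272, 0.0455, -0.1365, -0.3174, -0.4956, -0.6698, -0.8384, -1.0, -1.1534, -1.2972, -1.4302, -1.5514, -1.6598, -1.7544, -1.8344, -1.8993, -1.9484, -1.9814, -1.9979].
ϑ = −N·λ_min/(λ_max−λ_min) = −69·(-2*cos(pi/69))/(2−(-2*cos(pi/69))) = 69*cos(pi/69)/(cos(pi/69) + 1).
Numerically 34.48211.
34 ≤ 69*cos(pi/69)/(cos(pi/69) + 1) ≤ 35: both strict.

69*cos(pi/69)/(cos(pi/69) + 1)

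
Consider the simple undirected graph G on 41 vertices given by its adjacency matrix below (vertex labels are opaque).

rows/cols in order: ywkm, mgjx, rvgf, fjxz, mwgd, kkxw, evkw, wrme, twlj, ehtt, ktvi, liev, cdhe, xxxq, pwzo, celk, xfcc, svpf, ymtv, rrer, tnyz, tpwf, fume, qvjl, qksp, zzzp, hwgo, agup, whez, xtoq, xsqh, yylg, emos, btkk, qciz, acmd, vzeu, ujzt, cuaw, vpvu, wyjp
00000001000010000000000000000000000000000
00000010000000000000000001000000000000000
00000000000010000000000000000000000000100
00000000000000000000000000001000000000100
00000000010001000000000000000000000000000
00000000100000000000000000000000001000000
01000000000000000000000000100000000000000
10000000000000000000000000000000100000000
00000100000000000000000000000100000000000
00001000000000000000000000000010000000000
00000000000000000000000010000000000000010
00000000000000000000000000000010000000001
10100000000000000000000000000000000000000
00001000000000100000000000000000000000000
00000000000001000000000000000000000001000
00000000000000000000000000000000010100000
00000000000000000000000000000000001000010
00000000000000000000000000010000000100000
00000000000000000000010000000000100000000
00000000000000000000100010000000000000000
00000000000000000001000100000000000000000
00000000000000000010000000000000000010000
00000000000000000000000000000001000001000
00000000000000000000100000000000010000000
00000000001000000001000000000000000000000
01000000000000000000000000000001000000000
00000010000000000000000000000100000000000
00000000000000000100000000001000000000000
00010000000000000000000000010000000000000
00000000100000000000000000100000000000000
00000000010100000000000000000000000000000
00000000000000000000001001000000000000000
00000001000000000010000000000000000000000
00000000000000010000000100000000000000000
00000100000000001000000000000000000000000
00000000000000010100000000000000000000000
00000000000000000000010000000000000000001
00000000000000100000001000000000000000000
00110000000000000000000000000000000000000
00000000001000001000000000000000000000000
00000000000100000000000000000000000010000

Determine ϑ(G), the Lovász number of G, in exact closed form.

N(cdhe) = {ywkm, rvgf}, |N(cdhe)| = 2.
deg(fume) = 2; N(fume) = {yylg, ujzt}.
Vertex xtoq has 2 neighbors: twlj, hwgo.
N(liev) = {xsqh, wyjp}, |N(liev)| = 2.
deg(v) = 2 for all v (|V|=41); a single 41-cycle (edge-transitive).
Distinct eigenvalues (to 4 d.p.): [2.0, 1.9766, 1.9068, 1.7923, 1.6359, 1.441, 1.2125, 0.9554, 0.676, 0.3808, 0.0766, -0.2294, -0.53, -0.8181, -1.0871, -1.3307, -1.543, -1.7191, -1.855, -1.9474, -1.9941].
−41·(-2*cos(pi/41)) / ((2)−(-2*cos(pi/41))) = 41*cos(pi/41)/(cos(pi/41) + 1) = ϑ(G).
Numerically 20.46988.
Check 20 ≤ 41*cos(pi/41)/(cos(pi/41) + 1) ≤ 21: both strict.

41*cos(pi/41)/(cos(pi/41) + 1)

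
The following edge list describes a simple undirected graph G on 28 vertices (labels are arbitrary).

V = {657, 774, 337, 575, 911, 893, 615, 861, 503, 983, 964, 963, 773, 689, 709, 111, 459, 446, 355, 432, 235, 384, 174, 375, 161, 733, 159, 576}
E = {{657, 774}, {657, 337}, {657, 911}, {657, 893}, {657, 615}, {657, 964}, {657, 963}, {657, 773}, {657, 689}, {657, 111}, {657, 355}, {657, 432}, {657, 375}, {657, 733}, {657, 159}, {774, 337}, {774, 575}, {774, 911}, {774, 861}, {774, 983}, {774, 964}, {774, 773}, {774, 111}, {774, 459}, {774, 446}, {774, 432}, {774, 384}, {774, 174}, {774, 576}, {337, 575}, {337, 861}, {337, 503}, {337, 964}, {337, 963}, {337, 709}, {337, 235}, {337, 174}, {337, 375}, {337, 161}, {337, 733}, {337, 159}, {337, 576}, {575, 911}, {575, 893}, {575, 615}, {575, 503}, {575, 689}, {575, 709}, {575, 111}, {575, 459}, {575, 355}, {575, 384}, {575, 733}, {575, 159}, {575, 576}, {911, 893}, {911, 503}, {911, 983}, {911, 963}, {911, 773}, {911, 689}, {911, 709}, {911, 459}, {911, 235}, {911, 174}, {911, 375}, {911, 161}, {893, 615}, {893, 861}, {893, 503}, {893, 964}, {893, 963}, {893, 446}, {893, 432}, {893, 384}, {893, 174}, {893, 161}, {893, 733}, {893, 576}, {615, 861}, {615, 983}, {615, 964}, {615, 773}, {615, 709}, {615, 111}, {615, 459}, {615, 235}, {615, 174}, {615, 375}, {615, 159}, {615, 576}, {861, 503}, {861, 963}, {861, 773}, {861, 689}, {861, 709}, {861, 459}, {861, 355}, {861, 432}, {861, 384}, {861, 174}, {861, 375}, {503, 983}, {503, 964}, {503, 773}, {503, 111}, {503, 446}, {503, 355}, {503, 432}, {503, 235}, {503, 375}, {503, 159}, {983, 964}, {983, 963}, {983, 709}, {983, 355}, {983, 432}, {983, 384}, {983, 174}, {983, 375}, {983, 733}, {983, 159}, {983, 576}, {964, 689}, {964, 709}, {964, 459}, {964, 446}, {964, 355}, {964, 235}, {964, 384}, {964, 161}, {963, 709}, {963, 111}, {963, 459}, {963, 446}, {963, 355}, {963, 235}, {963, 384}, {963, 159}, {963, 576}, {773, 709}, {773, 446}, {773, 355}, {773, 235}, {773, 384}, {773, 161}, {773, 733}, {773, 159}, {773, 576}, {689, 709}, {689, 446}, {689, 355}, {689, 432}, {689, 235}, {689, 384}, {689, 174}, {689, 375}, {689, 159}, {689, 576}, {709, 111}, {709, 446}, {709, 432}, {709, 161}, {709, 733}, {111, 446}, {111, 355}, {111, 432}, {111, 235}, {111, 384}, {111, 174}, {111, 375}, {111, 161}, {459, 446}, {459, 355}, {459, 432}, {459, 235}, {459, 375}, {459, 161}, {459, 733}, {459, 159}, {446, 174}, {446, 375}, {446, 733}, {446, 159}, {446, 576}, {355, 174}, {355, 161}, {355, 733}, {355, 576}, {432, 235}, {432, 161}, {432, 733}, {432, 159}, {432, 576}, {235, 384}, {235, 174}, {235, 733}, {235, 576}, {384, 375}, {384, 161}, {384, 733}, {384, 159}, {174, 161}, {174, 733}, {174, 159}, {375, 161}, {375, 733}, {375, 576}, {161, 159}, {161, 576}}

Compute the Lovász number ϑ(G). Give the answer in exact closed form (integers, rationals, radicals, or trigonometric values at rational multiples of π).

N(774) = {657, 337, 575, 911, 861, 983, 964, 773, 111, 459, 446, 432, 384, 174, 576}, |N(774)| = 15.
Vertex 384 has 15 neighbors: 774, 575, 893, 861, 983, 964, 963, 773, 689, 111, 235, 375, 161, 733, 159.
Vertex 689 has 15 neighbors: 657, 575, 911, 861, 964, 709, 446, 355, 432, 235, 384, 174, 375, 159, 576.
N(235) = {337, 911, 615, 503, 964, 963, 773, 689, 111, 459, 432, 384, 174, 733, 576}, |N(235)| = 15.
G on 28 vertices is 15-regular; Kneser-type, 2-subsets of [8].
A has 3 distinct eigenvalues ≈ [15.0, 1.0, -5.0].
Lovász: ϑ = −28(-5)/(15+-1*(-5)) = 7.
= 7.0000… (decimal).

7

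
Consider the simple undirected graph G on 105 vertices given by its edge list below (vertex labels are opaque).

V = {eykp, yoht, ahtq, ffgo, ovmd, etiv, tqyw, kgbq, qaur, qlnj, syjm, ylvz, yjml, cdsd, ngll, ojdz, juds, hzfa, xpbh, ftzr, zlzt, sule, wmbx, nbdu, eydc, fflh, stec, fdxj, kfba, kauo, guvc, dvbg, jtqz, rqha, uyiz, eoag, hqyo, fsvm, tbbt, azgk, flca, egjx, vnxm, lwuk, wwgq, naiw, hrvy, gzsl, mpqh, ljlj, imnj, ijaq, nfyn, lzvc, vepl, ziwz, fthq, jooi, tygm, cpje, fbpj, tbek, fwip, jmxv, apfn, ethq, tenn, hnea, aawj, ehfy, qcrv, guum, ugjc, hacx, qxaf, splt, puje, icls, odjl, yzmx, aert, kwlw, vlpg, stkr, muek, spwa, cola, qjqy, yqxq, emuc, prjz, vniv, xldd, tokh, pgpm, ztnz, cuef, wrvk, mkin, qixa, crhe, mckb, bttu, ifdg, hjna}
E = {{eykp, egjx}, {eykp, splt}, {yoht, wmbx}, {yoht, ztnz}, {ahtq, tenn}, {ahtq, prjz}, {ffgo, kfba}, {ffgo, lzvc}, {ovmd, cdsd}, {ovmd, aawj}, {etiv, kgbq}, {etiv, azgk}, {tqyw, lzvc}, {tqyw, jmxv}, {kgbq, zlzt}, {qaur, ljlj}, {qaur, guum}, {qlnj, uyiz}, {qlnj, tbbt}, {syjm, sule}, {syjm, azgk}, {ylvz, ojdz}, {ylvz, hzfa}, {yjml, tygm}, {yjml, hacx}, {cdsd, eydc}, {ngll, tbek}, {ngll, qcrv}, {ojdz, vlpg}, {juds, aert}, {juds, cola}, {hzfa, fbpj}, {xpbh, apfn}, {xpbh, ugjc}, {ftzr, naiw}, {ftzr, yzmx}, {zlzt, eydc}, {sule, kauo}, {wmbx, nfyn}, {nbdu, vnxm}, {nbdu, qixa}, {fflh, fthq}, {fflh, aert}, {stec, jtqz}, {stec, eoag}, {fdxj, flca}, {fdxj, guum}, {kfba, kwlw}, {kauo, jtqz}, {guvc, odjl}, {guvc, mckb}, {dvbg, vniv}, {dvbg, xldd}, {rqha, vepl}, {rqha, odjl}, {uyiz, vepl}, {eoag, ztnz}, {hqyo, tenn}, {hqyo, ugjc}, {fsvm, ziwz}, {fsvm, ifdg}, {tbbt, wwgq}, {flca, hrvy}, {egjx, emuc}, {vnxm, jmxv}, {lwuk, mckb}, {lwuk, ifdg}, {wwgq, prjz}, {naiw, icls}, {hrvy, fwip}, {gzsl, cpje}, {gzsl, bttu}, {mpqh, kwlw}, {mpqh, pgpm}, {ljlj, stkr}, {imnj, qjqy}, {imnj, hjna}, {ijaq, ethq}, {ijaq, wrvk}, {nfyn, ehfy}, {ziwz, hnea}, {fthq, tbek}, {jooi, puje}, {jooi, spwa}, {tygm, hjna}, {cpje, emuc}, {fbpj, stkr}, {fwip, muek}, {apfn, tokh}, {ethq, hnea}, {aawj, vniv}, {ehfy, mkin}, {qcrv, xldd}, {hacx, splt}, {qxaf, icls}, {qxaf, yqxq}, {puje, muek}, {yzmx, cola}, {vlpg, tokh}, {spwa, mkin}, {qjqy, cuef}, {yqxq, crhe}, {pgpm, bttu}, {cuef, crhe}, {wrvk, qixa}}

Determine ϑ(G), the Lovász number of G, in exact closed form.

105*cos(pi/105)/(cos(pi/105) + 1)

Vertex zlzt has 2 neighbors: kgbq, eydc.
deg(gzsl) = 2; N(gzsl) = {cpje, bttu}.
Vertex sule has 2 neighbors: syjm, kauo.
N(lzvc) = {ffgo, tqyw}, |N(lzvc)| = 2.
Regular of degree 2 on 105 vertices: the odd cycle C_{105}.
The 53 distinct eigenvalues: [2.0, 1.99642, 1.98569, 1.96786, 1.94298, 1.91115, 1.87247, 1.82709, 1.77517, 1.7169, 1.65248, 1.58214, 1.50614, 1.42475, 1.33826, 1.24698, 1.15123, 1.05137, 0.94774, 0.84071, 0.73068, 0.61803, 0.50317, 0.38651, 0.26847, 0.14946, 0.02992, -0.08973, -0.20906, -0.32764, -0.44504, -0.56085, -0.67466, -0.78605, -0.89463, -1.0, -1.10179, -1.19964, -1.2932, -1.38213, -1.4661, -1.54483, -1.61803, -1.68544, -1.74682, -1.80194, -1.85061, -1.89265, -1.92793, -1.9563, -1.97766, -1.99195, -1.9991].
−105·(-2*cos(pi/105)) / ((2)−(-2*cos(pi/105))) = 105*cos(pi/105)/(cos(pi/105) + 1) = ϑ(G).
= 52.488249… (decimal).
Lovász sandwich 52 ≤ 105*cos(pi/105)/(cos(pi/105) + 1) ≤ 53: both strict.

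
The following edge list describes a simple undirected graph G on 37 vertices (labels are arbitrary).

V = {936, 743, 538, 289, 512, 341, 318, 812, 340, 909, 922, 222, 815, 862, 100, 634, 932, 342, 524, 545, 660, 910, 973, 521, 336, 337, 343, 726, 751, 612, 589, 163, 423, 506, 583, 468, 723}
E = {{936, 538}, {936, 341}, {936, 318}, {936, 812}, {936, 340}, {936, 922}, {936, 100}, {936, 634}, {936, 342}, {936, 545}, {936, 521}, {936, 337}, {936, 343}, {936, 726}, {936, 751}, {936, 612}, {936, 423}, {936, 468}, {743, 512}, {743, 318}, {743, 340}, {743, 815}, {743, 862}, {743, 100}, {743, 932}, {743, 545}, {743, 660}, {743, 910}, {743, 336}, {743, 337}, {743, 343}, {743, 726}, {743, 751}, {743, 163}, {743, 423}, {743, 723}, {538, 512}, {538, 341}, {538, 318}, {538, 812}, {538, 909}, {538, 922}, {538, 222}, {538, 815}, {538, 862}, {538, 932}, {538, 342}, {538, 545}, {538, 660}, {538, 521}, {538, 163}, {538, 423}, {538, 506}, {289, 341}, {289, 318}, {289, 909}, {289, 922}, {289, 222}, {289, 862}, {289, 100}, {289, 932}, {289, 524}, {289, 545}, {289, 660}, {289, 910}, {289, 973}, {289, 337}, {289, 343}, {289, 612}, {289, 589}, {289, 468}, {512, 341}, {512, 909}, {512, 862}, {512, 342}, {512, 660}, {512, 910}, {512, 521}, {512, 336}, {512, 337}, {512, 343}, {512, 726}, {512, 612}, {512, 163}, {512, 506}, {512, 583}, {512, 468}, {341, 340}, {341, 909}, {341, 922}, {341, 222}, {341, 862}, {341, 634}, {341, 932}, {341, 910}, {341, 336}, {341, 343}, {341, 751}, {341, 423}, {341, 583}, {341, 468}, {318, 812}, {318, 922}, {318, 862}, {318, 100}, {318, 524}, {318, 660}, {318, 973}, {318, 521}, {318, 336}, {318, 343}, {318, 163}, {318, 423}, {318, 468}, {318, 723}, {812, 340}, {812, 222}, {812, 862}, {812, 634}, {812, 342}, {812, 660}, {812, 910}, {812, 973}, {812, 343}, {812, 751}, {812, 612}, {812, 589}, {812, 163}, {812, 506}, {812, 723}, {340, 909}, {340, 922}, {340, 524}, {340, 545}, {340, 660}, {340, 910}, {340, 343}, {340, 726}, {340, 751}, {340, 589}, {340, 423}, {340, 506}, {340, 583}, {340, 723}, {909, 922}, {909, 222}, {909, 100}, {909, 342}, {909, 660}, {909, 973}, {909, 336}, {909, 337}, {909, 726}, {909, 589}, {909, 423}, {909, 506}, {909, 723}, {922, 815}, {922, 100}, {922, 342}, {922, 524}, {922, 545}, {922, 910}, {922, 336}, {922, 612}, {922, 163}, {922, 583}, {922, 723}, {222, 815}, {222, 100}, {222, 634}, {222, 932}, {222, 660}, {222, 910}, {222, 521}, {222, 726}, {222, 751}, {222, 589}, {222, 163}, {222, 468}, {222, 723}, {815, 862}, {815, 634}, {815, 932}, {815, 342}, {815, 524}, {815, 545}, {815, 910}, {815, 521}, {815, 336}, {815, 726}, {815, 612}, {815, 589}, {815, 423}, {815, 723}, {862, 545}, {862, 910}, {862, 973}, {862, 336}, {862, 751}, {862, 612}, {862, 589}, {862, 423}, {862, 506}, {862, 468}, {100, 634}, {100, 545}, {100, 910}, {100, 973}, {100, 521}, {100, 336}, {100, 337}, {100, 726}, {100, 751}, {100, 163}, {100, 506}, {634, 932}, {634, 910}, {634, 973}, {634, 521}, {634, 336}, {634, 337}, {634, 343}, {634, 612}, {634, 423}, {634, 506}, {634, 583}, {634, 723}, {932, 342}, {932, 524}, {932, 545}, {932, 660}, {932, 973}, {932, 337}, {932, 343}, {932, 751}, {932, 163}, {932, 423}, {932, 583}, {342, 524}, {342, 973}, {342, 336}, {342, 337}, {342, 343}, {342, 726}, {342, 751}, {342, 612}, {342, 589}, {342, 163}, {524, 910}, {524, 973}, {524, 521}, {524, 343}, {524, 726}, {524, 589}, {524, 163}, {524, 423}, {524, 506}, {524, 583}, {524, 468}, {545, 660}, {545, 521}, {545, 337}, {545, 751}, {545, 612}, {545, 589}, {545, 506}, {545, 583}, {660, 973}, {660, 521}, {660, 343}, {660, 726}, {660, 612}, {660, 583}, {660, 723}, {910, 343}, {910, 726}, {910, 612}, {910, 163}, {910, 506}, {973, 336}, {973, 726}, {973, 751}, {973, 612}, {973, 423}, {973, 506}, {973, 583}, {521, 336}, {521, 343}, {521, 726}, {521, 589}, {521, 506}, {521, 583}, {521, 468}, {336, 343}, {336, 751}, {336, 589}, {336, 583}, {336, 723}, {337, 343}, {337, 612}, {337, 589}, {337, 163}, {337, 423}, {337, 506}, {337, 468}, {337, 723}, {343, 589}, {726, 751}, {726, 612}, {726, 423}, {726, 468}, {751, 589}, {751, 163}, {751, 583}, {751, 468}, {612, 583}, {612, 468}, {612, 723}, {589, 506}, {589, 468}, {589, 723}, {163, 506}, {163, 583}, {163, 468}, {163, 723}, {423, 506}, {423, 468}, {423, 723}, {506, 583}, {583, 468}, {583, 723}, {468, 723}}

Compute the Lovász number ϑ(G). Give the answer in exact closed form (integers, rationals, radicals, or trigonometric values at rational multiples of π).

sqrt(37)

N(337) = {936, 743, 289, 512, 909, 100, 634, 932, 342, 545, 343, 612, 589, 163, 423, 506, 468, 723}, |N(337)| = 18.
N(634) = {936, 341, 812, 222, 815, 100, 932, 910, 973, 521, 336, 337, 343, 612, 423, 506, 583, 723}, |N(634)| = 18.
Vertex 660 has 18 neighbors: 743, 538, 289, 512, 318, 812, 340, 909, 222, 932, 545, 973, 521, 343, 726, 612, 583, 723.
Vertex 751 has 18 neighbors: 936, 743, 341, 812, 340, 222, 862, 100, 932, 342, 545, 973, 336, 726, 589, 163, 583, 468.
37-vertex 18-regular graph: Paley(37): SR with (k,λ,μ)=(18,8,9).
The 3 distinct eigenvalues: [18.0, 2.54138, -3.54138].
Lovász (edge-transitive): ϑ = −37·(-sqrt(37)/2 - 1/2)/((18)−(-sqrt(37)/2 - 1/2)) = sqrt(37).
≈ 6.0828 (to 4 d.p.).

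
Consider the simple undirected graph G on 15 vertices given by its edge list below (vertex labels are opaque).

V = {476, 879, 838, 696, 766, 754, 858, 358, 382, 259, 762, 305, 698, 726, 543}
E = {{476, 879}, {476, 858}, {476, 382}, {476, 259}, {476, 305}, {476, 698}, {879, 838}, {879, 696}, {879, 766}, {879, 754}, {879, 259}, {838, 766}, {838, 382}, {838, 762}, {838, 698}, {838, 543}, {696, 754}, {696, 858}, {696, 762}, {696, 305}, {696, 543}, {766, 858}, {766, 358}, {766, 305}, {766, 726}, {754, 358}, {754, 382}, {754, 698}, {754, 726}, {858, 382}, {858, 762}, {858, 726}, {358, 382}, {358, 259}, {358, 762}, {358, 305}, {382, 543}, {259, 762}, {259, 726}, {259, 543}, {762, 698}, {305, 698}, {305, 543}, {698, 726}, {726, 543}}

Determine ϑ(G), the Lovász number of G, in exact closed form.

5

N(382) = {476, 838, 754, 858, 358, 543}, |N(382)| = 6.
N(696) = {879, 754, 858, 762, 305, 543}, |N(696)| = 6.
deg(476) = 6; N(476) = {879, 858, 382, 259, 305, 698}.
deg(766) = 6; N(766) = {879, 838, 858, 358, 305, 726}.
deg(v) = 6 for all v (|V|=15); Kneser K(6,2) on C(6,2)=15 vertices.
Distinct eigenvalues (to 6 d.p.): [6.0, 1.0, -3.0].
−15·(-3) / ((6)−(-3)) = 5 = ϑ(G).
Numerically 5.0000000.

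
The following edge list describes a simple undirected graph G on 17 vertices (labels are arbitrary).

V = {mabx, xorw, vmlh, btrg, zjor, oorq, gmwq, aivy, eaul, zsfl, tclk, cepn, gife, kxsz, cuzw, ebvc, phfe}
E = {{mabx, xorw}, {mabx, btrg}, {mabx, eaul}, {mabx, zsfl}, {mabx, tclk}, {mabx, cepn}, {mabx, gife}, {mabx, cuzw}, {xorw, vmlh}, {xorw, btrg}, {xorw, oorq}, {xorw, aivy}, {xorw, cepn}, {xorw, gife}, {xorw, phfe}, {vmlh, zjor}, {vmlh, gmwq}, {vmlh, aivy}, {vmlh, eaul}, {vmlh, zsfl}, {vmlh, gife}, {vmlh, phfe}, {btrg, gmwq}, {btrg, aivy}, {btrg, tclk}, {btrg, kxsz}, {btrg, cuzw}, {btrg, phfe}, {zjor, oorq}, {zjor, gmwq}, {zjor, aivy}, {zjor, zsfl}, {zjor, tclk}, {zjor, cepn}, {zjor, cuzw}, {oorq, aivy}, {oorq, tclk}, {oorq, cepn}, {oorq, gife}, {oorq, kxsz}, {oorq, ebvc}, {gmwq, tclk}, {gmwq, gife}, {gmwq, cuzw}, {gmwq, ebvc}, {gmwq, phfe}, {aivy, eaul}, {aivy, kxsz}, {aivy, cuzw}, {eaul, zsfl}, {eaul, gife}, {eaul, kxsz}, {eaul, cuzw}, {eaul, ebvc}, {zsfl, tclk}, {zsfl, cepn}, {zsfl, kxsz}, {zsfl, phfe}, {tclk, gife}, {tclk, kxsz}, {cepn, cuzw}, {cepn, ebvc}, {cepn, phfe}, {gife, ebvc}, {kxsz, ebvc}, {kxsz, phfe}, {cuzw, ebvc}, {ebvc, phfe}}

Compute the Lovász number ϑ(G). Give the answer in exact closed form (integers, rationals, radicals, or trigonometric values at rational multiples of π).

deg(oorq) = 8; N(oorq) = {xorw, zjor, aivy, tclk, cepn, gife, kxsz, ebvc}.
Vertex cepn has 8 neighbors: mabx, xorw, zjor, oorq, zsfl, cuzw, ebvc, phfe.
deg(zsfl) = 8; N(zsfl) = {mabx, vmlh, zjor, eaul, tclk, cepn, kxsz, phfe}.
N(mabx) = {xorw, btrg, eaul, zsfl, tclk, cepn, gife, cuzw}, |N(mabx)| = 8.
deg(v) = 8 for all v (|V|=17); strongly regular (17,8,3,4).
A has 3 distinct eigenvalues ≈ [8.0, 1.561553, -2.561553].
ϑ = −N·λ_min/(λ_max−λ_min) = −17·(-sqrt(17)/2 - 1/2)/(8−(-sqrt(17)/2 - 1/2)) = sqrt(17).
ϑ(G) ≈ 4.12311.

sqrt(17)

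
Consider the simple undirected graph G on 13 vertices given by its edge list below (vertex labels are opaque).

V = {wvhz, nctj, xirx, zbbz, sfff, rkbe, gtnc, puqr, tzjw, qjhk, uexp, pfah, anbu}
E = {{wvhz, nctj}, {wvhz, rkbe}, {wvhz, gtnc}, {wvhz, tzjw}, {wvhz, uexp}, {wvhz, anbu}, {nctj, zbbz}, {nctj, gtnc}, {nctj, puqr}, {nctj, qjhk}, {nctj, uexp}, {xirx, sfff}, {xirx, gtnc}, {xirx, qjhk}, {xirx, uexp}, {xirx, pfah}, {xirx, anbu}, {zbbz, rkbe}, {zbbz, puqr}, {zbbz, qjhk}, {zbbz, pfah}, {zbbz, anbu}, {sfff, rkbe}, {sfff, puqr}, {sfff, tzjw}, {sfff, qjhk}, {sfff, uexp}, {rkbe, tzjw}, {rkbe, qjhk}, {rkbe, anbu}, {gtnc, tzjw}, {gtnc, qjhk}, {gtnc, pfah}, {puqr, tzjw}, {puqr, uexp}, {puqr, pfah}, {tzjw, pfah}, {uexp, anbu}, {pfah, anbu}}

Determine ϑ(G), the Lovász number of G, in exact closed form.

sqrt(13)

Vertex puqr has 6 neighbors: nctj, zbbz, sfff, tzjw, uexp, pfah.
Vertex gtnc has 6 neighbors: wvhz, nctj, xirx, tzjw, qjhk, pfah.
N(sfff) = {xirx, rkbe, puqr, tzjw, qjhk, uexp}, |N(sfff)| = 6.
N(xirx) = {sfff, gtnc, qjhk, uexp, pfah, anbu}, |N(xirx)| = 6.
13-vertex 6-regular graph: strongly regular (13,6,2,3).
Distinct eigenvalues (to 3 d.p.): [6.0, 1.303, -2.303].
−13·(-sqrt(13)/2 - 1/2) / ((6)−(-sqrt(13)/2 - 1/2)) = sqrt(13) = ϑ(G).
Numerically 3.605551275.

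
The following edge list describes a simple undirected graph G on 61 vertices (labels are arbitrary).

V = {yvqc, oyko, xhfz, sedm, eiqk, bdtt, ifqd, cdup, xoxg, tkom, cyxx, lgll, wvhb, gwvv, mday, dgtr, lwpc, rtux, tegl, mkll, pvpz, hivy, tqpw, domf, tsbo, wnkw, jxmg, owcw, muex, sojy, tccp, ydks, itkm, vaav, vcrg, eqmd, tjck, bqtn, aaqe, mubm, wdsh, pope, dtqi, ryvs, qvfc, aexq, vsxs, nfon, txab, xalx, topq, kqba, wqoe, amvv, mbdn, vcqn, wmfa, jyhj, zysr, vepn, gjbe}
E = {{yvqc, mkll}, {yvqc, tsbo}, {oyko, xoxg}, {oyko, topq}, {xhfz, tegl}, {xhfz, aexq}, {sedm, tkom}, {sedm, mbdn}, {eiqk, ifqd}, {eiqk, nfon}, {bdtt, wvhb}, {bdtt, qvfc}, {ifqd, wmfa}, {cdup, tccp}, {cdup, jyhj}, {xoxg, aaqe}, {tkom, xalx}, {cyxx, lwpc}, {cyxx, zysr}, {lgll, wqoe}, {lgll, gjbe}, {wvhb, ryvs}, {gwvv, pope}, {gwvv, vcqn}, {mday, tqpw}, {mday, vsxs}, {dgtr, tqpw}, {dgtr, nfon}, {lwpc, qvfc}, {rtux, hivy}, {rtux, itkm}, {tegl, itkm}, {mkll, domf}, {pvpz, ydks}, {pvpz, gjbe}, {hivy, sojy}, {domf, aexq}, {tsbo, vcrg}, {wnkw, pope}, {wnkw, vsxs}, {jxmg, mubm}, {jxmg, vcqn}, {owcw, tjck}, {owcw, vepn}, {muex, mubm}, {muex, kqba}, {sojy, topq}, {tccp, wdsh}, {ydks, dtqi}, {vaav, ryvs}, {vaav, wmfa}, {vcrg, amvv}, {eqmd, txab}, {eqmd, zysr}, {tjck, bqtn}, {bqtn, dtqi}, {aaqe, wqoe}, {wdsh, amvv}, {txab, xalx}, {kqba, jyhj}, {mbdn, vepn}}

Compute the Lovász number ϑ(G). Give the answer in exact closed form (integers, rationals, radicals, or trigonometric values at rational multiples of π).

Vertex yvqc has 2 neighbors: mkll, tsbo.
N(nfon) = {eiqk, dgtr}, |N(nfon)| = 2.
Vertex jyhj has 2 neighbors: cdup, kqba.
Vertex muex has 2 neighbors: mubm, kqba.
deg(v) = 2 for all v (|V|=61); connected 2-regular on 61 ⇒ C_{61}.
The 31 distinct eigenvalues: [2.0, 1.9894, 1.957711, 1.905271, 1.832634, 1.74057, 1.630057, 1.502264, 1.358547, 1.200429, 1.029586, 0.847829, 0.657085, 0.459375, 0.256797, 0.051496, -0.154351, -0.358562, -0.558971, -0.753456, -0.939953, -1.116487, -1.281186, -1.432304, -1.56824, -1.687551, -1.788974, -1.871434, -1.934055, -1.976176, -1.997348].
Lovász: ϑ = −61(-2*cos(pi/61))/(2+-(-1)*2*cos(pi/61)) = 61*cos(pi/61)/(cos(pi/61) + 1).
≈ 30.47976646 (to 8 d.p.).
Sandwich: α(G)=30 ≤ ϑ(G)=61*cos(pi/61)/(cos(pi/61) + 1) ≤ χ(Ḡ)=31 (both strict).

61*cos(pi/61)/(cos(pi/61) + 1)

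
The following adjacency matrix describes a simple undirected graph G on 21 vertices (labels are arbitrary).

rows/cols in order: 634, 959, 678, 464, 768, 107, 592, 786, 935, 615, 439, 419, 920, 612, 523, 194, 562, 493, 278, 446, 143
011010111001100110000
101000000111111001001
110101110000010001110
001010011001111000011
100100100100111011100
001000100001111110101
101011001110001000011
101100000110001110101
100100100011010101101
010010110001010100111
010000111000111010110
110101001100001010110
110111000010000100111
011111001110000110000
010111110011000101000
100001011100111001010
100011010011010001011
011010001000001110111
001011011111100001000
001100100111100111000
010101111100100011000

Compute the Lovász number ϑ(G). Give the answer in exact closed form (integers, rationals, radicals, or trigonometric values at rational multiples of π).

6

N(634) = {959, 678, 768, 592, 786, 935, 419, 920, 194, 562}, |N(634)| = 10.
Vertex 278 has 10 neighbors: 678, 768, 107, 786, 935, 615, 439, 419, 920, 493.
deg(493) = 10; N(493) = {959, 678, 768, 935, 523, 194, 562, 278, 446, 143}.
Vertex 143 has 10 neighbors: 959, 464, 107, 592, 786, 935, 615, 920, 562, 493.
Regular of degree 10 on 21 vertices: Kneser-type, 2-subsets of [7].
The 3 distinct eigenvalues: [10.0, 1.0, -4.0].
With N=21: ϑ(G) = 21·(-1*(-4))/(10−(-4)) = 6.
= 6.00000000… (decimal).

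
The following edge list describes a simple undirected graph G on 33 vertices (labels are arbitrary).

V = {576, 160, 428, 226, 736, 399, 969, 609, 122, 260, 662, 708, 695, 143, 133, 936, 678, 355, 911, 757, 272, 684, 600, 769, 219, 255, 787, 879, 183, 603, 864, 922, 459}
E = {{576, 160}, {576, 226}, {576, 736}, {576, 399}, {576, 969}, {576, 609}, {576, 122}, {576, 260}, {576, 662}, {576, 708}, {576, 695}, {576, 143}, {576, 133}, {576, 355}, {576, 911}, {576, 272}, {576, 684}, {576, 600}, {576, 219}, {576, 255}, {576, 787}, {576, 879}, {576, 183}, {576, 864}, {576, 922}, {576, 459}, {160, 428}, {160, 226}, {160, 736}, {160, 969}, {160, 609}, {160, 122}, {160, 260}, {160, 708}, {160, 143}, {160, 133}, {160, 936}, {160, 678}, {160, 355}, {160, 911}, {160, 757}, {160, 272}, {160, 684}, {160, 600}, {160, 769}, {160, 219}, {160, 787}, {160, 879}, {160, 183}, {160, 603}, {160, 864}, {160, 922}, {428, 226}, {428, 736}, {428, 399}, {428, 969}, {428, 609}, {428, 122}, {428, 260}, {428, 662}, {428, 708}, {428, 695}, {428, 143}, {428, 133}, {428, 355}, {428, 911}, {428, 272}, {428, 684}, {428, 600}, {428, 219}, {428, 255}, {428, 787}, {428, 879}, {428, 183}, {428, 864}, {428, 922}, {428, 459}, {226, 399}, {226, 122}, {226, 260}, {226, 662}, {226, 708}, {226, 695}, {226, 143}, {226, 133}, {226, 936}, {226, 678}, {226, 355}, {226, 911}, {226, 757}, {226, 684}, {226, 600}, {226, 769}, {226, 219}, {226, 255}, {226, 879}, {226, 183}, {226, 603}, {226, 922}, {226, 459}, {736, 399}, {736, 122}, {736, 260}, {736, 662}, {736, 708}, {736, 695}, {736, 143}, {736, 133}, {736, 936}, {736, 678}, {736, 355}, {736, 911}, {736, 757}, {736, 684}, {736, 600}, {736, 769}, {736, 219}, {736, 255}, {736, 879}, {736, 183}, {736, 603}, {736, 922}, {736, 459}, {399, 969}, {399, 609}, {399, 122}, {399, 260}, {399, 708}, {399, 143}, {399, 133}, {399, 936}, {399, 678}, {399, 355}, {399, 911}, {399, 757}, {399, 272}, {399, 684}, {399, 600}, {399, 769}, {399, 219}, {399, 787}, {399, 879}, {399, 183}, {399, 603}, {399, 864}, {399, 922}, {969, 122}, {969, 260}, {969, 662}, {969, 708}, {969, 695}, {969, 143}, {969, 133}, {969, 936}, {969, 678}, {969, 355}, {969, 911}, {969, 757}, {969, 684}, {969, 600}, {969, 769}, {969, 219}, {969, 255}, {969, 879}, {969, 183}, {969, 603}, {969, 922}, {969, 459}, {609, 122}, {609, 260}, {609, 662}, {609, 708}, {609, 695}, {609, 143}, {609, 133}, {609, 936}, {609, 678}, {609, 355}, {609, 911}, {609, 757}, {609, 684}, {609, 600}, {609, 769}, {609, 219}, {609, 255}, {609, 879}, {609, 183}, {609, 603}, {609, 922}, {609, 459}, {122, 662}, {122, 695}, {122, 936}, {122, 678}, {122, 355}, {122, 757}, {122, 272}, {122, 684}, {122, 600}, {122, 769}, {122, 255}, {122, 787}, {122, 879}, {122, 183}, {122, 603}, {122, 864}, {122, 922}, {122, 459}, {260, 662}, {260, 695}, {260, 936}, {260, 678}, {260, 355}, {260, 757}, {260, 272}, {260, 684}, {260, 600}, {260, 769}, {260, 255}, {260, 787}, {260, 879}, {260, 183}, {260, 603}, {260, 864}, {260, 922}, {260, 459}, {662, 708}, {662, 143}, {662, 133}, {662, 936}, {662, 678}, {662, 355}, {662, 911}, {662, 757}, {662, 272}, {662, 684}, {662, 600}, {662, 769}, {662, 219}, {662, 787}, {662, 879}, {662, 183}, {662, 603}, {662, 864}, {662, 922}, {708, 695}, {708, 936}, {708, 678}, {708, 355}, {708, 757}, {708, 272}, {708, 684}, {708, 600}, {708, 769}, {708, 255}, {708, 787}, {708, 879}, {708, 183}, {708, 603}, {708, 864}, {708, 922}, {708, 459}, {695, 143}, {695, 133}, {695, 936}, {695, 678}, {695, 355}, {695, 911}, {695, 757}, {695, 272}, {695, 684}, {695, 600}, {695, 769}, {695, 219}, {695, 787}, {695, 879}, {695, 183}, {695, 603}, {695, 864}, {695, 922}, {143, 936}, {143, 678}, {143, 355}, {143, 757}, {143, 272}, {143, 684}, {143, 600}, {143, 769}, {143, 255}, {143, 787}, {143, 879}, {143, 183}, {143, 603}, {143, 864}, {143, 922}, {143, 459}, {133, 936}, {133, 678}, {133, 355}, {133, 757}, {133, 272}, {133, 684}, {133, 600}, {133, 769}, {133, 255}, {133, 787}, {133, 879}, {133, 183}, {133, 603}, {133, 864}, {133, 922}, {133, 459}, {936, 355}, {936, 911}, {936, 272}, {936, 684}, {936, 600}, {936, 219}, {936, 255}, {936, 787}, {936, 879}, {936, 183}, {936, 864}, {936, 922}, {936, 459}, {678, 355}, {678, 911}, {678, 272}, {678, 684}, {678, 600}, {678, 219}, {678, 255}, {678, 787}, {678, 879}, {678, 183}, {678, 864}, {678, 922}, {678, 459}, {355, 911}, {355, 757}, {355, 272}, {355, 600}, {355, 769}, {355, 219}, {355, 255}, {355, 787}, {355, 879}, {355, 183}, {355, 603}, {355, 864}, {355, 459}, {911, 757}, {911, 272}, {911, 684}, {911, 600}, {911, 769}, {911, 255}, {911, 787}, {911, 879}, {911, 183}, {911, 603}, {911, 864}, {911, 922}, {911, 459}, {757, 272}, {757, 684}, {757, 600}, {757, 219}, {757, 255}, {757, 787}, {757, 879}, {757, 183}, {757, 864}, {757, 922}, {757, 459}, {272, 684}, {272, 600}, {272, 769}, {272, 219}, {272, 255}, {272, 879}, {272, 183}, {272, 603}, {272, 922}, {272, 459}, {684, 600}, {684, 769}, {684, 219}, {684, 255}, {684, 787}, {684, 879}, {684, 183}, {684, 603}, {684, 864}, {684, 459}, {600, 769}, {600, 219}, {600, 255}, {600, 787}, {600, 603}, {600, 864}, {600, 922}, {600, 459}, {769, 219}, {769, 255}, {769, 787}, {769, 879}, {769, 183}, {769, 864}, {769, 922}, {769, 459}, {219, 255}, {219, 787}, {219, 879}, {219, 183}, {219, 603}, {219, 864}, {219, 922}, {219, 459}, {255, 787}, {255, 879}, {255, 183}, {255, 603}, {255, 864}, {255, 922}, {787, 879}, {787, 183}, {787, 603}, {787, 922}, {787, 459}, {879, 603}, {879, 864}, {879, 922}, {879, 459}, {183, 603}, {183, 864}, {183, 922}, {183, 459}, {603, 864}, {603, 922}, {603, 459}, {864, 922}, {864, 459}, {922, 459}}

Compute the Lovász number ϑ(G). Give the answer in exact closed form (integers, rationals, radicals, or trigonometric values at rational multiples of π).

7

N(143) = {576, 160, 428, 226, 736, 399, 969, 609, 662, 695, 936, 678, 355, 757, 272, 684, 600, 769, 255, 787, 879, 183, 603, 864, 922, 459}, |N(143)| = 26.
deg(399) = 27; N(399) = {576, 428, 226, 736, 969, 609, 122, 260, 708, 143, 133, 936, 678, 355, 911, 757, 272, 684, 600, 769, 219, 787, 879, 183, 603, 864, 922}.
deg(255) = 27; N(255) = {576, 428, 226, 736, 969, 609, 122, 260, 708, 143, 133, 936, 678, 355, 911, 757, 272, 684, 600, 769, 219, 787, 879, 183, 603, 864, 922}.
Vertex 864 has 26 neighbors: 576, 160, 428, 399, 122, 260, 662, 708, 695, 143, 133, 936, 678, 355, 911, 757, 684, 600, 769, 219, 255, 879, 183, 603, 922, 459.
G = K_{7,7,7,6,3,3}: α = 7 = χ(Ḡ), so ϑ = 7.
≈ 7.00000 (to 5 d.p.).
α=7, χ(Ḡ)=7; ϑ=7 lies between (collapsed).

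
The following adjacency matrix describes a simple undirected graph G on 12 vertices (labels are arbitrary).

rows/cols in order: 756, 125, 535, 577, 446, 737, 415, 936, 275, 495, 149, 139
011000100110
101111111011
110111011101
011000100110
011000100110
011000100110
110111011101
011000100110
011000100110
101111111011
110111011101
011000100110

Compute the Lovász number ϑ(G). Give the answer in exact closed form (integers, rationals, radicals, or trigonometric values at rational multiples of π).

7

Vertex 139 has 5 neighbors: 125, 535, 415, 495, 149.
N(275) = {125, 535, 415, 495, 149}, |N(275)| = 5.
Vertex 446 has 5 neighbors: 125, 535, 415, 495, 149.
Vertex 737 has 5 neighbors: 125, 535, 415, 495, 149.
3 parts of sizes [7, 3, 2]; α(G) = 7 = ϑ (perfect).
Numerically 7.000000000.
Lovász sandwich 7 ≤ 7 ≤ 7: collapsed.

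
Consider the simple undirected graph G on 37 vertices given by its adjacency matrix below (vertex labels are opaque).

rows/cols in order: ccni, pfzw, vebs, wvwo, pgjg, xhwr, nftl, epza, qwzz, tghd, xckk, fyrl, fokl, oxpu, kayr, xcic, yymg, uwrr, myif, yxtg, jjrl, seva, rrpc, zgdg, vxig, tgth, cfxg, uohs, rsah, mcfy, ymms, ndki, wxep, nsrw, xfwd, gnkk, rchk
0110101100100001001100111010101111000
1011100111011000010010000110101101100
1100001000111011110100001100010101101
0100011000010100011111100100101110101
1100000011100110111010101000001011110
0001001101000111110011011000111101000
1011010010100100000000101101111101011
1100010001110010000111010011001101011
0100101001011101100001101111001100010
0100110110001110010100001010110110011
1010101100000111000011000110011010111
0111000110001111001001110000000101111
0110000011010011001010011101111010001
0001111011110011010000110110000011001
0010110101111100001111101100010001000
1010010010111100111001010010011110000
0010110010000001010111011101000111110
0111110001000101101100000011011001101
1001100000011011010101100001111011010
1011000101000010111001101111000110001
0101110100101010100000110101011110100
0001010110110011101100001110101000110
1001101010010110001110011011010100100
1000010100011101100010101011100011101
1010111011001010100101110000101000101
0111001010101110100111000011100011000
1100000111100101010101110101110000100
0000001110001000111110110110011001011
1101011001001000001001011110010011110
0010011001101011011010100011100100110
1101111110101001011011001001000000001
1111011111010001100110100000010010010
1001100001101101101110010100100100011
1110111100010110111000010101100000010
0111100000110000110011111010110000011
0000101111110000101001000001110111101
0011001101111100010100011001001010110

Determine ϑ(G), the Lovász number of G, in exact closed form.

sqrt(37)

N(xhwr) = {wvwo, nftl, epza, tghd, oxpu, kayr, xcic, yymg, uwrr, jjrl, seva, zgdg, vxig, rsah, mcfy, ymms, ndki, nsrw}, |N(xhwr)| = 18.
N(ymms) = {ccni, pfzw, wvwo, pgjg, xhwr, nftl, epza, qwzz, xckk, fokl, xcic, uwrr, myif, jjrl, seva, vxig, uohs, rchk}, |N(ymms)| = 18.
deg(uohs) = 18; N(uohs) = {nftl, epza, qwzz, fokl, yymg, uwrr, myif, yxtg, jjrl, rrpc, zgdg, tgth, cfxg, mcfy, ymms, nsrw, gnkk, rchk}.
deg(nftl) = 18; N(nftl) = {ccni, vebs, wvwo, xhwr, qwzz, xckk, oxpu, rrpc, vxig, tgth, uohs, rsah, mcfy, ymms, ndki, nsrw, gnkk, rchk}.
G on 37 vertices is 18-regular; Paley(37): SR with (k,λ,μ)=(18,8,9).
spec(A) ≈ [18.0, 2.541381, -3.541381] (distinct, 6 d.p.).
ϑ = −N·λ_min/(λ_max−λ_min) = −37·(-sqrt(37)/2 - 1/2)/(18−(-sqrt(37)/2 - 1/2)) = sqrt(37).
ϑ(G) ≈ 6.082762530.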